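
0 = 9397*0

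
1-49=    - 48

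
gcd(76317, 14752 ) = 1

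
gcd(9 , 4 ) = 1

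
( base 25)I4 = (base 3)121211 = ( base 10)454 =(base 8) 706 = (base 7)1216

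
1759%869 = 21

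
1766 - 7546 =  - 5780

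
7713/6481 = 1+1232/6481  =  1.19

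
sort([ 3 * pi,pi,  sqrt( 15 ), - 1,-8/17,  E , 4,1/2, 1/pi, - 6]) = [ -6, - 1,-8/17,1/pi,  1/2, E, pi,sqrt( 15 ), 4,3 * pi]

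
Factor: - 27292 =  - 2^2*6823^1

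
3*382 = 1146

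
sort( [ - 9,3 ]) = [- 9, 3] 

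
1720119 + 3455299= 5175418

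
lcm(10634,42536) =42536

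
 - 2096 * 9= - 18864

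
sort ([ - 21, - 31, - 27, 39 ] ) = [- 31,-27, - 21, 39] 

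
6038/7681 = 6038/7681 = 0.79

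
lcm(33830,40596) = 202980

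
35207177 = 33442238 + 1764939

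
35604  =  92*387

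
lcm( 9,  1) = 9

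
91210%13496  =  10234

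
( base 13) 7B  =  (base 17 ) 60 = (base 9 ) 123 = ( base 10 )102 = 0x66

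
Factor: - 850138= -2^1*127^1*3347^1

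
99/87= 1 + 4/29 = 1.14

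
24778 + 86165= 110943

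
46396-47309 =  - 913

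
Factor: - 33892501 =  - 23^2*79^1*811^1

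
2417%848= 721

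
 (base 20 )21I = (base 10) 838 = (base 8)1506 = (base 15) 3AD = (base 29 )sq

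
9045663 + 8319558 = 17365221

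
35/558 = 35/558 = 0.06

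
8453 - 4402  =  4051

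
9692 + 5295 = 14987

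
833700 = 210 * 3970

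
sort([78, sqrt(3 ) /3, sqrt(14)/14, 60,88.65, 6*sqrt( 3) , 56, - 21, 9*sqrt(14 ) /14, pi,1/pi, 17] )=[ - 21,sqrt( 14)/14,1/pi,sqrt(3)/3, 9*sqrt(14 ) /14, pi, 6 * sqrt(3),17, 56, 60, 78 , 88.65] 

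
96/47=2+2/47= 2.04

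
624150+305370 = 929520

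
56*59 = 3304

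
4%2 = 0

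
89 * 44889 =3995121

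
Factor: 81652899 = 3^1 * 19^1 *79^1* 18133^1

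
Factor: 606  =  2^1*3^1*101^1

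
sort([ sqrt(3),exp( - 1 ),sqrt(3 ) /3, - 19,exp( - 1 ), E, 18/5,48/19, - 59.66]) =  [ - 59.66, - 19,exp( - 1), exp( - 1 ),sqrt (3 ) /3,sqrt (3 ), 48/19,E, 18/5 ] 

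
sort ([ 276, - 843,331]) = [ - 843, 276, 331]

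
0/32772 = 0 =0.00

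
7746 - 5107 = 2639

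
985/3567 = 985/3567 = 0.28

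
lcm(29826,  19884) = 59652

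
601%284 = 33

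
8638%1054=206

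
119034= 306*389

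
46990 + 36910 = 83900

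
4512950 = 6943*650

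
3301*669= 2208369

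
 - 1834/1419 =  - 2 + 1004/1419  =  -1.29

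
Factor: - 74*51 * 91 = - 343434 = - 2^1 * 3^1 * 7^1*13^1 * 17^1*37^1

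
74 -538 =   -  464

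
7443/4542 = 2481/1514 = 1.64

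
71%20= 11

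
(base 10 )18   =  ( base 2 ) 10010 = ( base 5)33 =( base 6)30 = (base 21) I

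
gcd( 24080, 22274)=602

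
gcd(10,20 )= 10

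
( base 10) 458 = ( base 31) eo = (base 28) GA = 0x1CA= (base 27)GQ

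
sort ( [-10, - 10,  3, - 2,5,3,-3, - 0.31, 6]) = [ - 10, - 10, - 3, -2, - 0.31, 3, 3,5 , 6 ]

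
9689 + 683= 10372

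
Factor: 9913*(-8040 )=- 2^3 * 3^1 * 5^1*23^1 * 67^1 * 431^1= - 79700520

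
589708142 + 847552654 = 1437260796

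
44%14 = 2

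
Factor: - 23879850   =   - 2^1 *3^1 * 5^2*159199^1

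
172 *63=10836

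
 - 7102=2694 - 9796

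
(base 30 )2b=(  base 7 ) 131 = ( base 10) 71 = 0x47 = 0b1000111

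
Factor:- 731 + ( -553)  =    -  1284 = - 2^2* 3^1 * 107^1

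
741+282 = 1023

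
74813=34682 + 40131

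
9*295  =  2655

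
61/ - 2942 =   -  1 + 2881/2942 =-0.02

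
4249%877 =741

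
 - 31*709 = - 21979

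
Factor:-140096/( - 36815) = 704/185=2^6 * 5^(-1) * 11^1*37^( - 1 )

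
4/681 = 4/681  =  0.01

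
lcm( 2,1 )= 2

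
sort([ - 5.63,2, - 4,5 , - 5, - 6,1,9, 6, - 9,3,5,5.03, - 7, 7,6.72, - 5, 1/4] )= [ - 9, - 7, - 6,- 5.63, - 5,- 5, - 4, 1/4,1 , 2,3, 5,5, 5.03, 6, 6.72, 7 , 9 ] 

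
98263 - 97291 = 972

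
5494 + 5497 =10991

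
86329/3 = 28776 + 1/3=28776.33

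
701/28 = 25 + 1/28 = 25.04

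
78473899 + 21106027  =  99579926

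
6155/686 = 8 + 667/686=8.97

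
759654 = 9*84406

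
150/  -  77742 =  - 1 + 12932/12957 = - 0.00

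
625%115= 50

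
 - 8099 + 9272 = 1173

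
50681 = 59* 859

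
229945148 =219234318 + 10710830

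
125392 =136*922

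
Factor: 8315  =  5^1 * 1663^1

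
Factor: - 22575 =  - 3^1*5^2* 7^1*43^1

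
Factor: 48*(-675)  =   - 32400 = -  2^4*  3^4*5^2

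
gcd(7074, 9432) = 2358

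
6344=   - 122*( - 52)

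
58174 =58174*1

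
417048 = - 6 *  ( - 69508) 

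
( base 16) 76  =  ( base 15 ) 7D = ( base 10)118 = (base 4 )1312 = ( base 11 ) a8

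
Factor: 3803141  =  3803141^1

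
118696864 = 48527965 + 70168899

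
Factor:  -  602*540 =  - 325080= - 2^3*3^3* 5^1*7^1 * 43^1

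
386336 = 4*96584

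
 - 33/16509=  - 11/5503 =-0.00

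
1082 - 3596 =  - 2514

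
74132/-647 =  - 74132/647 = -114.58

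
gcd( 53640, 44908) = 4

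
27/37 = 27/37 = 0.73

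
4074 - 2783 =1291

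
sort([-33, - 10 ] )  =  [  -  33, - 10 ]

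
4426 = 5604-1178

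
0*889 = 0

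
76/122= 38/61  =  0.62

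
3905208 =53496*73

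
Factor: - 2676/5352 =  - 2^ ( - 1)=- 1/2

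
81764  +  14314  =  96078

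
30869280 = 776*39780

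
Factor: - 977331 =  - 3^1*325777^1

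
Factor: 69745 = 5^1*13^1* 29^1*37^1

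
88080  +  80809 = 168889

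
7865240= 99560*79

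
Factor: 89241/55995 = 29747/18665= 5^( - 1 )*151^1*197^1*3733^( - 1) 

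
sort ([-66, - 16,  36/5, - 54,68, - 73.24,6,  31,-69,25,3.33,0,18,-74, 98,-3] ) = [-74, - 73.24, - 69, - 66,  -  54, - 16, - 3,0,3.33 , 6,36/5,18,  25,31,68,98 ]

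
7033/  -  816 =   -  7033/816 = -8.62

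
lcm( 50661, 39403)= 354627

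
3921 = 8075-4154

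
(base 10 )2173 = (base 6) 14021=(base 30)2cd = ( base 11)16a6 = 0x87d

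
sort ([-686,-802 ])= [  -  802, - 686]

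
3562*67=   238654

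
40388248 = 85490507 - 45102259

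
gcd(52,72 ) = 4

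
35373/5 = 7074 + 3/5 =7074.60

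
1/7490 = 1/7490 =0.00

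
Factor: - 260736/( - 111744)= 3^( -1 )*7^1  =  7/3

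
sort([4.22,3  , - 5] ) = [ - 5, 3, 4.22]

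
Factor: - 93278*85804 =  - 2^3*19^1*1129^1 * 46639^1 = - 8003625512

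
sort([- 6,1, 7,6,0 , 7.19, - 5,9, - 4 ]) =[ - 6,-5, - 4,0,1,  6, 7,7.19,9 ] 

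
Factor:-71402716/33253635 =  -  2^2*3^( - 1)*5^( - 1)*7^1 * 11^1*231827^1*2216909^( - 1)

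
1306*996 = 1300776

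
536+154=690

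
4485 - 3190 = 1295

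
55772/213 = 261+179/213 = 261.84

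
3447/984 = 3 + 165/328= 3.50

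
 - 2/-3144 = 1/1572 =0.00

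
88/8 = 11=11.00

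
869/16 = 869/16 = 54.31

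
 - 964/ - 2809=964/2809= 0.34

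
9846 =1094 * 9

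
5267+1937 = 7204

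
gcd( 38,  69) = 1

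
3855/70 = 771/14= 55.07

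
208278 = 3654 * 57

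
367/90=367/90= 4.08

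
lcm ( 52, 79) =4108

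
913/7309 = 913/7309 = 0.12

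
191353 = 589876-398523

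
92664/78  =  1188 = 1188.00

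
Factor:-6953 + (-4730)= - 11683 = -7^1*1669^1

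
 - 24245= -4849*5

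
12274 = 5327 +6947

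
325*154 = 50050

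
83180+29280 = 112460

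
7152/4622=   1 + 1265/2311=   1.55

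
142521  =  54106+88415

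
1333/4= 1333/4 = 333.25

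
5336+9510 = 14846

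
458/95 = 4 + 78/95 = 4.82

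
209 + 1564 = 1773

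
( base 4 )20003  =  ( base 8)1003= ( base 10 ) 515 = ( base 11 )429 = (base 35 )EP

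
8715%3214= 2287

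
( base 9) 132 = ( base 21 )55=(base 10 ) 110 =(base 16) 6e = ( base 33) 3B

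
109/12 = 9 + 1/12  =  9.08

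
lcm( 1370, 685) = 1370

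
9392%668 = 40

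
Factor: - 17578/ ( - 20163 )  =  34/39 = 2^1 * 3^( - 1) * 13^(-1 ) * 17^1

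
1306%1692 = 1306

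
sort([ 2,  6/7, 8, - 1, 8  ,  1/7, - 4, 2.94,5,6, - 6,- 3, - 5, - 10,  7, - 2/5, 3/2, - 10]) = [-10, - 10,  -  6, - 5  , - 4, - 3, - 1, - 2/5, 1/7,6/7,3/2,2,2.94, 5, 6, 7, 8, 8]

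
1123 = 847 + 276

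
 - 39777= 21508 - 61285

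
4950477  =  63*78579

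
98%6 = 2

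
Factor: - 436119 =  - 3^1*37^1*3929^1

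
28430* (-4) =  - 113720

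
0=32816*0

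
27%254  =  27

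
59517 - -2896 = 62413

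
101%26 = 23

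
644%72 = 68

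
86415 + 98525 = 184940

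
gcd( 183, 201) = 3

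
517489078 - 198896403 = 318592675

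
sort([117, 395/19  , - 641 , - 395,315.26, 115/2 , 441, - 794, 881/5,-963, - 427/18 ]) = [ - 963,-794  , - 641, - 395, - 427/18  ,  395/19,115/2,117,881/5 , 315.26,441]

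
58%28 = 2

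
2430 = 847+1583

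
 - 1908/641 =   -  3 + 15/641= -2.98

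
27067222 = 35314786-8247564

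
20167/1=20167= 20167.00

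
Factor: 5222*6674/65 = 2^2*5^(-1 )*7^1 * 13^ ( - 1)*47^1*71^1*373^1= 34851628/65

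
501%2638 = 501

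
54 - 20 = 34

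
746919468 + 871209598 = 1618129066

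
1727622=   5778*299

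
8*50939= 407512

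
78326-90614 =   -  12288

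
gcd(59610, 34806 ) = 6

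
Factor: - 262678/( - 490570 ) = 5^( - 1 ) *13^1*10103^1*49057^( - 1 ) = 131339/245285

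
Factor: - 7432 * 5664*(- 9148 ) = 385083669504 = 2^10 *3^1*59^1*929^1*2287^1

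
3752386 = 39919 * 94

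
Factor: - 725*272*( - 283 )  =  55807600 =2^4*5^2*17^1*29^1*283^1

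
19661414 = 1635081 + 18026333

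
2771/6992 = 2771/6992 = 0.40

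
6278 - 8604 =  - 2326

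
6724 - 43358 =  - 36634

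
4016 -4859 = -843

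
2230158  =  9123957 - 6893799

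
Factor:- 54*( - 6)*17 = 5508 = 2^2 * 3^4*17^1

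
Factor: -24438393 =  - 3^2*7^1*387911^1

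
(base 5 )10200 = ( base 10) 675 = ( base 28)O3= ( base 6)3043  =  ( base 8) 1243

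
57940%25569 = 6802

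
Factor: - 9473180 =- 2^2*5^1*473659^1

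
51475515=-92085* ( - 559)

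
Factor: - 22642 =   -  2^1*11321^1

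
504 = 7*72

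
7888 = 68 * 116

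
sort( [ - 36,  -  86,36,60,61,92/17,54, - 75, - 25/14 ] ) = [- 86,  -  75, - 36, - 25/14,  92/17,36, 54,60,61 ] 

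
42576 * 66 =2810016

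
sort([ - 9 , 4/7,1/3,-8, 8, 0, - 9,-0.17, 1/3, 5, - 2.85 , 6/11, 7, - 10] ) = [ - 10,-9, - 9, - 8, - 2.85, - 0.17, 0,1/3,  1/3,6/11,  4/7, 5,7, 8 ] 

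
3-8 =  - 5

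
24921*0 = 0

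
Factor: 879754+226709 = 1106463=3^1 * 191^1 * 1931^1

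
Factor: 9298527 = 3^1*7^1 * 47^1*9421^1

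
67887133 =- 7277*( -9329 )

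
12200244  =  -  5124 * (  -  2381) 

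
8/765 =8/765 = 0.01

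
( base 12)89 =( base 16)69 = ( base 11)96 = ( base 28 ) 3L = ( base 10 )105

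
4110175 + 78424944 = 82535119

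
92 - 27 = 65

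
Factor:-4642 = -2^1*11^1*211^1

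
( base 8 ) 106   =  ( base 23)31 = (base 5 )240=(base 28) 2e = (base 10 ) 70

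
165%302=165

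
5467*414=2263338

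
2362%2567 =2362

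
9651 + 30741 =40392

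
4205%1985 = 235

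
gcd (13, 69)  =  1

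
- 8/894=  - 1 + 443/447 = - 0.01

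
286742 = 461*622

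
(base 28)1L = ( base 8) 61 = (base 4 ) 301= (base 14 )37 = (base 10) 49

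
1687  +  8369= 10056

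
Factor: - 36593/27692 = -2^( - 2)*7^( - 1 )*37^1 = - 37/28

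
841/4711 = 841/4711 = 0.18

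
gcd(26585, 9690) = 5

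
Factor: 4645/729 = 3^( - 6 )*5^1*929^1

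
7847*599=4700353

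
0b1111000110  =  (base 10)966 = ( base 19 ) 2cg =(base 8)1706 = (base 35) RL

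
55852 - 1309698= - 1253846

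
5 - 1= 4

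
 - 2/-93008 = 1/46504 = 0.00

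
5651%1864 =59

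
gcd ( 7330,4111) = 1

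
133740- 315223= - 181483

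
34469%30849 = 3620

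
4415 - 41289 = -36874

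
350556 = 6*58426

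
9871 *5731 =56570701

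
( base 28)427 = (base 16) c7f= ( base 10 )3199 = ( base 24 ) 5D7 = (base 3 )11101111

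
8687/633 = 13+458/633 = 13.72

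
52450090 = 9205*5698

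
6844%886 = 642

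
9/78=3/26 = 0.12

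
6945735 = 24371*285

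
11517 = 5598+5919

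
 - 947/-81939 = 947/81939 = 0.01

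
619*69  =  42711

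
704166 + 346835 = 1051001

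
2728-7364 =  - 4636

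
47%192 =47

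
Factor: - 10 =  - 2^1 * 5^1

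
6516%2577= 1362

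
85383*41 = 3500703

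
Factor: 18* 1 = 18 =2^1 * 3^2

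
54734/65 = 842 + 4/65=842.06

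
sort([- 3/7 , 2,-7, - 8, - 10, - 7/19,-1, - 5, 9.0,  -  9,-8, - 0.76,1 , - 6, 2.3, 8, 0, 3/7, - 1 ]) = [  -  10,-9,-8,-8,-7, - 6, - 5,  -  1, - 1, - 0.76, - 3/7, - 7/19, 0,3/7, 1, 2, 2.3, 8 , 9.0 ]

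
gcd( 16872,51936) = 24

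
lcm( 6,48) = 48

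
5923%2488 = 947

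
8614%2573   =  895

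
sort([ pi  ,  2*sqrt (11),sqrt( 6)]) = [ sqrt (6),pi, 2* sqrt(11)]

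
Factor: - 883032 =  - 2^3*3^1*36793^1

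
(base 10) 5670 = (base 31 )5rs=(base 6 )42130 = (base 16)1626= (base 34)4uq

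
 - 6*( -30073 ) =180438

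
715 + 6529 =7244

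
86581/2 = 86581/2 = 43290.50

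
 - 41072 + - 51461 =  - 92533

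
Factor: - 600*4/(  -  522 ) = 400/87  =  2^4*3^( - 1 )*5^2*29^(-1)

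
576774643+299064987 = 875839630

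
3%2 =1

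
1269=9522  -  8253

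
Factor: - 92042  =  -2^1*46021^1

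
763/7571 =763/7571 = 0.10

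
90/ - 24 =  - 15/4 = - 3.75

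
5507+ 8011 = 13518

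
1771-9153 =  - 7382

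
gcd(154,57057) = 77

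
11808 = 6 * 1968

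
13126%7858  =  5268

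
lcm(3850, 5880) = 323400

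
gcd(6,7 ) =1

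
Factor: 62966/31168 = 2^ ( - 5)*19^1 * 487^( - 1)*1657^1  =  31483/15584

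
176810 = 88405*2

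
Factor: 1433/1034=2^ ( - 1 )*11^( - 1) * 47^ ( - 1) * 1433^1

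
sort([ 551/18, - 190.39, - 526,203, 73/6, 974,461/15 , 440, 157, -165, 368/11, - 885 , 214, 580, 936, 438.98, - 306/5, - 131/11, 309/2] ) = [-885, - 526,  -  190.39, - 165, - 306/5,-131/11, 73/6, 551/18,461/15, 368/11, 309/2,157,203, 214, 438.98, 440 , 580, 936 , 974] 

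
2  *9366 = 18732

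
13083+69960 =83043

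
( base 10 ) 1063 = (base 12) 747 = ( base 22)247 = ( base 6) 4531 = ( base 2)10000100111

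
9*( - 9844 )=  - 88596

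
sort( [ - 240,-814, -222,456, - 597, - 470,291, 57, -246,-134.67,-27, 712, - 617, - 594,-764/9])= [ - 814, - 617 , - 597, - 594,-470, - 246 ,  -  240,-222 ,- 134.67, - 764/9,  -  27,57,291,  456,  712 ]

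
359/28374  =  359/28374 = 0.01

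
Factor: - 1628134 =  - 2^1*814067^1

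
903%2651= 903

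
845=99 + 746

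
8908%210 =88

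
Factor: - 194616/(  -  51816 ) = 477/127 = 3^2*53^1*127^(-1 ) 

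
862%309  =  244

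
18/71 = 18/71 = 0.25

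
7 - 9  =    -  2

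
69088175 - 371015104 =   -  301926929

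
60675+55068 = 115743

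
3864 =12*322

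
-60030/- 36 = 1667 + 1/2 = 1667.50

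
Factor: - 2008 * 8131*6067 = -2^3 *47^1*173^1*251^1*6067^1= - 99056200216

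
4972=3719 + 1253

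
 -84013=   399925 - 483938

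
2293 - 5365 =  - 3072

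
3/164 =3/164=0.02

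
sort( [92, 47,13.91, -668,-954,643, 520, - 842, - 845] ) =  [ - 954, - 845, - 842, - 668, 13.91,47,  92,520,643] 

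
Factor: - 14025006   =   -2^1*3^2*389^1 *2003^1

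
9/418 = 9/418= 0.02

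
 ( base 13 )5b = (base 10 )76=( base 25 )31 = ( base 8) 114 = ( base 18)44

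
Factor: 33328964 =2^2 * 19^2*23081^1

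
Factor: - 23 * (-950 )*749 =16365650 = 2^1*5^2*7^1*19^1 *23^1*107^1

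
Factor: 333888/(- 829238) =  - 166944/414619 = - 2^5*3^1*37^1 * 47^1* 53^(-1 ) * 7823^( - 1 )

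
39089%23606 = 15483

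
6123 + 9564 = 15687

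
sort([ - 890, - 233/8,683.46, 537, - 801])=[ - 890 , - 801,-233/8, 537,683.46]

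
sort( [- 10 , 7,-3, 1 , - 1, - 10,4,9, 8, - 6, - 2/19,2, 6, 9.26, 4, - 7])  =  [-10, -10,  -  7, - 6, - 3 , - 1, - 2/19, 1,  2, 4,4,6,7,8, 9, 9.26] 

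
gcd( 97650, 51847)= 1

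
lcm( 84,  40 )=840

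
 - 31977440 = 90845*( - 352)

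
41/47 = 41/47 = 0.87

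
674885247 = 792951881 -118066634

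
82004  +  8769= 90773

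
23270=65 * 358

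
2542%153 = 94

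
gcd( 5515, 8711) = 1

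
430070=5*86014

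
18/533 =18/533 =0.03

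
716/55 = 13 + 1/55 = 13.02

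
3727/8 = 465+ 7/8 = 465.88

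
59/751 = 59/751 = 0.08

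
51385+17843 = 69228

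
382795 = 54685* 7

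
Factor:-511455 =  - 3^1 * 5^1*7^1*4871^1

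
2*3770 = 7540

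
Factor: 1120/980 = 2^3*7^(  -  1)= 8/7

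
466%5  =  1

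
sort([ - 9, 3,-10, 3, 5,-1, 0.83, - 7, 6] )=[ - 10, - 9, - 7, - 1,0.83, 3, 3, 5, 6]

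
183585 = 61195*3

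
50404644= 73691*684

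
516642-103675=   412967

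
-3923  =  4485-8408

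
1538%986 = 552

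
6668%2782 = 1104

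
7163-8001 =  - 838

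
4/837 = 4/837 = 0.00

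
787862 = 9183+778679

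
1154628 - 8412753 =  - 7258125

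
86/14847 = 86/14847 = 0.01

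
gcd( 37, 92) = 1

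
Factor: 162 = 2^1*3^4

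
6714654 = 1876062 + 4838592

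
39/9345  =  13/3115 =0.00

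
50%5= 0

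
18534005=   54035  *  343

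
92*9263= 852196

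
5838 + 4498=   10336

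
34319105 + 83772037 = 118091142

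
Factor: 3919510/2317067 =2^1 * 5^1*7^2*19^1*421^1 * 2317067^( - 1)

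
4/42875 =4/42875  =  0.00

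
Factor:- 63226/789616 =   -  2^(-3)*17^(  -  1)*101^1*313^1*2903^( - 1)=   - 31613/394808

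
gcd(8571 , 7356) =3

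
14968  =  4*3742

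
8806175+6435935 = 15242110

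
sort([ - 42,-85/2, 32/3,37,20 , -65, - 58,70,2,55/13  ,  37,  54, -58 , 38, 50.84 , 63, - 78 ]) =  [ -78 ,-65, - 58, - 58, - 85/2, -42, 2  ,  55/13,  32/3,20,37, 37,38,50.84 , 54, 63 , 70]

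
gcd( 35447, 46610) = 1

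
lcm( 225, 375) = 1125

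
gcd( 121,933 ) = 1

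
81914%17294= 12738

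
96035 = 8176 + 87859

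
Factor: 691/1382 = 1/2 = 2^( -1)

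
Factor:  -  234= - 2^1* 3^2*13^1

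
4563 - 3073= 1490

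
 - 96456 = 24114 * ( - 4)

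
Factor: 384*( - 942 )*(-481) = 173991168 = 2^8*3^2*13^1*37^1 *157^1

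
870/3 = 290 = 290.00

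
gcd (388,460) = 4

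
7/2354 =7/2354  =  0.00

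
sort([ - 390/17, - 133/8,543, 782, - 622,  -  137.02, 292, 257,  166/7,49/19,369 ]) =[ - 622, - 137.02, - 390/17, - 133/8,49/19,166/7 , 257,292,369,543,782]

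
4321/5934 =4321/5934 = 0.73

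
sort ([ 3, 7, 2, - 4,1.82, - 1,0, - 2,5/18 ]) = [-4, - 2, - 1,0, 5/18, 1.82, 2,3, 7]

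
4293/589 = 4293/589 =7.29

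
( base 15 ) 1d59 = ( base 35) 57E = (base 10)6384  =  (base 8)14360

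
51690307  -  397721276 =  - 346030969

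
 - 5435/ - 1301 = 5435/1301 = 4.18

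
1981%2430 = 1981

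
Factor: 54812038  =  2^1*61^1*83^1 * 5413^1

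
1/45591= 1/45591 = 0.00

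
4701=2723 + 1978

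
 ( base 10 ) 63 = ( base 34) 1T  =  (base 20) 33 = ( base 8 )77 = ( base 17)3C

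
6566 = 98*67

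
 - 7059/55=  - 7059/55 = - 128.35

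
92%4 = 0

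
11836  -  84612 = - 72776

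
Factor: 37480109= 41^1*257^1*3557^1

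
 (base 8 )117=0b1001111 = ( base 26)31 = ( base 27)2p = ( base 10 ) 79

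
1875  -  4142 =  - 2267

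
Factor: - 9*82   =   - 738 = - 2^1 * 3^2*41^1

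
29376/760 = 38 + 62/95 = 38.65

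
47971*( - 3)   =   - 143913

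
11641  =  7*1663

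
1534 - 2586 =  -  1052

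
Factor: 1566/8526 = 3^2*7^( - 2)= 9/49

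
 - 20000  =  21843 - 41843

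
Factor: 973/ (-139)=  - 7^1 = - 7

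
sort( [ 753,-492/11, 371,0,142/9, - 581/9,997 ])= [ - 581/9, - 492/11,0,142/9,371,  753 , 997]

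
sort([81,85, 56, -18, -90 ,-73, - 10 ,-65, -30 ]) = [ - 90, -73, - 65, - 30, - 18, - 10,56,81,85 ]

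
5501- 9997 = -4496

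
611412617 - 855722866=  - 244310249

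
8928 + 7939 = 16867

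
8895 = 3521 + 5374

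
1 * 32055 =32055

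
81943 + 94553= 176496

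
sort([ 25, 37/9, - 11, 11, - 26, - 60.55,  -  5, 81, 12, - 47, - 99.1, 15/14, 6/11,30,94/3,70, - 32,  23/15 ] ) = [ - 99.1, -60.55, - 47,  -  32, - 26, - 11, - 5,6/11  ,  15/14, 23/15,37/9, 11, 12, 25 , 30,  94/3,70,81]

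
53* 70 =3710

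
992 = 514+478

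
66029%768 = 749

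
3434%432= 410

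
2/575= 2/575 = 0.00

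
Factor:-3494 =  - 2^1*1747^1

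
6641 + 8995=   15636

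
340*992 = 337280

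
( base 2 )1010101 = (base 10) 85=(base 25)3a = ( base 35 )2f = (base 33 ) 2j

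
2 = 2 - 0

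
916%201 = 112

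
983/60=16+ 23/60 = 16.38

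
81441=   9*9049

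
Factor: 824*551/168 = 56753/21 = 3^( - 1) *7^( - 1)*19^1 * 29^1*103^1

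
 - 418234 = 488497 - 906731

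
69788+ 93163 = 162951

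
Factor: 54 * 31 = 1674 = 2^1 * 3^3*31^1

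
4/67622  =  2/33811 = 0.00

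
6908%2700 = 1508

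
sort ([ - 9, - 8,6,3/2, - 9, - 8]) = [ - 9, - 9, - 8, - 8, 3/2, 6] 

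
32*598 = 19136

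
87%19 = 11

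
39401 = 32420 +6981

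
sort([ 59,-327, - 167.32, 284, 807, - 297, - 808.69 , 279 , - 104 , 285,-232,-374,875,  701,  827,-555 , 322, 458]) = [ - 808.69, - 555 , - 374,-327,-297, - 232, - 167.32,-104, 59,279,  284, 285, 322, 458,  701 , 807, 827, 875] 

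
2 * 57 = 114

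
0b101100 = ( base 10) 44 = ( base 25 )1j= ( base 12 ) 38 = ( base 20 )24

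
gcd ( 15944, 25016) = 8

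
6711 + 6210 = 12921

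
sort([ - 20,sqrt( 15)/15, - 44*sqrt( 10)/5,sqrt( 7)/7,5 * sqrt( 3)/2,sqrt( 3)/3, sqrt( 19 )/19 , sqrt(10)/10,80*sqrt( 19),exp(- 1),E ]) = [-44*sqrt ( 10) /5, - 20,sqrt(19)/19, sqrt(15) /15 , sqrt ( 10)/10,exp(  -  1),sqrt( 7)/7, sqrt( 3)/3, E,5*sqrt( 3)/2,80*sqrt( 19 )] 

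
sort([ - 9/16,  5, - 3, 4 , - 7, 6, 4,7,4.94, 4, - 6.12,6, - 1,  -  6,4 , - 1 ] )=[ -7, - 6.12,- 6, - 3, - 1,-1, - 9/16, 4,4 , 4,4, 4.94 , 5,  6,6,7]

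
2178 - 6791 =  - 4613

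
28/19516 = 1/697 = 0.00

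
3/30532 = 3/30532 = 0.00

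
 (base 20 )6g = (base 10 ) 136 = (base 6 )344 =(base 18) 7A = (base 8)210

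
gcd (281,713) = 1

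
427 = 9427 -9000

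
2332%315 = 127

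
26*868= 22568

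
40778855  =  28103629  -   - 12675226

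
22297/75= 22297/75=297.29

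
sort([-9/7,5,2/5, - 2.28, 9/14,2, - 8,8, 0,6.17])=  [-8,- 2.28  , - 9/7 , 0,2/5,9/14,2,5,6.17,8]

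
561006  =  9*62334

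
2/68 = 1/34 = 0.03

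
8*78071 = 624568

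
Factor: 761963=761963^1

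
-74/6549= - 1 + 175/177= -  0.01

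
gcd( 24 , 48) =24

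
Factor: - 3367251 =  - 3^6*31^1*149^1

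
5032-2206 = 2826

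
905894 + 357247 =1263141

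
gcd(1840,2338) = 2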